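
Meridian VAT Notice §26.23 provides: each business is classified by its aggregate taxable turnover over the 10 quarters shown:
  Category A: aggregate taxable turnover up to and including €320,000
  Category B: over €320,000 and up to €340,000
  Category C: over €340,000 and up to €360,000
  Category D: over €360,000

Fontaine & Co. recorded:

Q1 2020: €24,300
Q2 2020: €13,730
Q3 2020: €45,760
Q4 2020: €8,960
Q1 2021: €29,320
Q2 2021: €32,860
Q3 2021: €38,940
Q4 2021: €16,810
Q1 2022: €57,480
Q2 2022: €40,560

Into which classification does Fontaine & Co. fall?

Aggregate taxable turnover: €24,300 + €13,730 + €45,760 + €8,960 + €29,320 + €32,860 + €38,940 + €16,810 + €57,480 + €40,560 = €308,720.
€308,720 ≤ €320,000, so Category A applies.

Category A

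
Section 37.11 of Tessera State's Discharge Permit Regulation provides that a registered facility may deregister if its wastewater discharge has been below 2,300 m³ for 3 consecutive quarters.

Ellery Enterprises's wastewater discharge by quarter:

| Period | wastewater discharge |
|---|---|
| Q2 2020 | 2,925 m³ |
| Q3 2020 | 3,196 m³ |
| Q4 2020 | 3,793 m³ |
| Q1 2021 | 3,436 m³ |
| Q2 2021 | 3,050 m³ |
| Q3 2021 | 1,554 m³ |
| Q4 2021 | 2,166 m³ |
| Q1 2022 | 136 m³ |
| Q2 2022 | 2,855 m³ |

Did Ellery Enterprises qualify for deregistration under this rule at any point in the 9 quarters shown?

Yes

Quarters below 2,300 m³: Q3 2021, Q4 2021, Q1 2022.
Longest run of consecutive quarters below the threshold: 3.
3 ≥ 3, so Ellery Enterprises became eligible.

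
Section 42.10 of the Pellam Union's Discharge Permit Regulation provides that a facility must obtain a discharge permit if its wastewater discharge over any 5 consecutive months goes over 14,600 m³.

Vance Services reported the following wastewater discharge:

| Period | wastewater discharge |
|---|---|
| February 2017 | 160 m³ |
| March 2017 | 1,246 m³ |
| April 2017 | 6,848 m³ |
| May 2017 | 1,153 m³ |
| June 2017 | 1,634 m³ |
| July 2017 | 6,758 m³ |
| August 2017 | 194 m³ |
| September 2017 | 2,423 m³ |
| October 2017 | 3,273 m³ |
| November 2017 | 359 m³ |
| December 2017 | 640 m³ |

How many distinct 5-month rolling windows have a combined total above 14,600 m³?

2

February 2017–June 2017: 160 m³ + 1,246 m³ + 6,848 m³ + 1,153 m³ + 1,634 m³ = 11,041 m³ (under)
March 2017–July 2017: 1,246 m³ + 6,848 m³ + 1,153 m³ + 1,634 m³ + 6,758 m³ = 17,639 m³ (over)
April 2017–August 2017: 6,848 m³ + 1,153 m³ + 1,634 m³ + 6,758 m³ + 194 m³ = 16,587 m³ (over)
May 2017–September 2017: 1,153 m³ + 1,634 m³ + 6,758 m³ + 194 m³ + 2,423 m³ = 12,162 m³ (under)
June 2017–October 2017: 1,634 m³ + 6,758 m³ + 194 m³ + 2,423 m³ + 3,273 m³ = 14,282 m³ (under)
July 2017–November 2017: 6,758 m³ + 194 m³ + 2,423 m³ + 3,273 m³ + 359 m³ = 13,007 m³ (under)
August 2017–December 2017: 194 m³ + 2,423 m³ + 3,273 m³ + 359 m³ + 640 m³ = 6,889 m³ (under)
2 windows exceed the threshold.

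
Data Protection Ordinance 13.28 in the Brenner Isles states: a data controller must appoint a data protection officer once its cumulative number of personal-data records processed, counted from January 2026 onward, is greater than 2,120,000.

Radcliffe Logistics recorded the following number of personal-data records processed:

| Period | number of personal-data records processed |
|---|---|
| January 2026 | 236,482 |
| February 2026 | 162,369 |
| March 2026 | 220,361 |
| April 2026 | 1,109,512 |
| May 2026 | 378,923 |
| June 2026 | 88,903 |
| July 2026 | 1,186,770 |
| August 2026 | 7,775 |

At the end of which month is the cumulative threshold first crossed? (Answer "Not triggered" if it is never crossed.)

Through January 2026: 236,482
Through February 2026: 398,851
Through March 2026: 619,212
Through April 2026: 1,728,724
Through May 2026: 2,107,647
Through June 2026: 2,196,550 ← exceeds threshold

June 2026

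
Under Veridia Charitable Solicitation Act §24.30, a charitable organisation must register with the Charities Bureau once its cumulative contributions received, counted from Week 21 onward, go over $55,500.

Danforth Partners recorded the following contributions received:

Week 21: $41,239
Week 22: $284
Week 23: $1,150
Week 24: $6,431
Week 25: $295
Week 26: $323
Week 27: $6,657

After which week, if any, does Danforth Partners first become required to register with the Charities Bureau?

Through Week 21: $41,239
Through Week 22: $41,523
Through Week 23: $42,673
Through Week 24: $49,104
Through Week 25: $49,399
Through Week 26: $49,722
Through Week 27: $56,379 ← exceeds threshold

Week 27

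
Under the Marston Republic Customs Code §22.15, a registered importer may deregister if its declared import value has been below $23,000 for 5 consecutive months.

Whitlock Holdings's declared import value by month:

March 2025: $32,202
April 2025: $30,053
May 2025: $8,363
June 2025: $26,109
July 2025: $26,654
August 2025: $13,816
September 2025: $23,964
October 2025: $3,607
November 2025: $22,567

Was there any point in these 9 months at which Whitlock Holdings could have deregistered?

Months below $23,000: May 2025, August 2025, October 2025, November 2025.
Longest run of consecutive months below the threshold: 2.
2 < 5, so Whitlock Holdings never became eligible.

No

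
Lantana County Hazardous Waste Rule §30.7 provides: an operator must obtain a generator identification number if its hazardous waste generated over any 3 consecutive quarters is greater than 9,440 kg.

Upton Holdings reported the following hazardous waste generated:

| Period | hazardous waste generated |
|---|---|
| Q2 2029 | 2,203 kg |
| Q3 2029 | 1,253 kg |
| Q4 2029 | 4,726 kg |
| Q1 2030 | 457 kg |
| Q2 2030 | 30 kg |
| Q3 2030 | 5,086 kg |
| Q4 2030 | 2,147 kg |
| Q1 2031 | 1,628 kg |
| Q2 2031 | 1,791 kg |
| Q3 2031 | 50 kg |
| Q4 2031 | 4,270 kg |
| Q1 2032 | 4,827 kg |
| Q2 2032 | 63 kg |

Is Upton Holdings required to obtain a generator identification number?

No

Q2 2029–Q4 2029: 2,203 kg + 1,253 kg + 4,726 kg = 8,182 kg (under)
Q3 2029–Q1 2030: 1,253 kg + 4,726 kg + 457 kg = 6,436 kg (under)
Q4 2029–Q2 2030: 4,726 kg + 457 kg + 30 kg = 5,213 kg (under)
Q1 2030–Q3 2030: 457 kg + 30 kg + 5,086 kg = 5,573 kg (under)
Q2 2030–Q4 2030: 30 kg + 5,086 kg + 2,147 kg = 7,263 kg (under)
Q3 2030–Q1 2031: 5,086 kg + 2,147 kg + 1,628 kg = 8,861 kg (under)
Q4 2030–Q2 2031: 2,147 kg + 1,628 kg + 1,791 kg = 5,566 kg (under)
Q1 2031–Q3 2031: 1,628 kg + 1,791 kg + 50 kg = 3,469 kg (under)
Q2 2031–Q4 2031: 1,791 kg + 50 kg + 4,270 kg = 6,111 kg (under)
Q3 2031–Q1 2032: 50 kg + 4,270 kg + 4,827 kg = 9,147 kg (under)
Q4 2031–Q2 2032: 4,270 kg + 4,827 kg + 63 kg = 9,160 kg (under)
No window exceeds 9,440 kg.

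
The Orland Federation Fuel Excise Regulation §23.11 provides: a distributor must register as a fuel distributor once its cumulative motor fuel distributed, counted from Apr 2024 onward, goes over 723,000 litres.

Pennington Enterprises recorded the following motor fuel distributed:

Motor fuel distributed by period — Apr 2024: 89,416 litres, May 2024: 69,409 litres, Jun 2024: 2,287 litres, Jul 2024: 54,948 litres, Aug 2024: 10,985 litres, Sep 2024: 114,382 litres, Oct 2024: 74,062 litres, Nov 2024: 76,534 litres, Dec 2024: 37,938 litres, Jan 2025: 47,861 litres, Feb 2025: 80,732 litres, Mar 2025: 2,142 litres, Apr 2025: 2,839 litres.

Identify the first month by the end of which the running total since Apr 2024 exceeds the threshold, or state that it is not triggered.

Through Apr 2024: 89,416 litres
Through May 2024: 158,825 litres
Through Jun 2024: 161,112 litres
Through Jul 2024: 216,060 litres
Through Aug 2024: 227,045 litres
Through Sep 2024: 341,427 litres
Through Oct 2024: 415,489 litres
Through Nov 2024: 492,023 litres
Through Dec 2024: 529,961 litres
Through Jan 2025: 577,822 litres
Through Feb 2025: 658,554 litres
Through Mar 2025: 660,696 litres
Through Apr 2025: 663,535 litres
Final cumulative total 663,535 litres ≤ 723,000 litres; the threshold is never exceeded.

Not triggered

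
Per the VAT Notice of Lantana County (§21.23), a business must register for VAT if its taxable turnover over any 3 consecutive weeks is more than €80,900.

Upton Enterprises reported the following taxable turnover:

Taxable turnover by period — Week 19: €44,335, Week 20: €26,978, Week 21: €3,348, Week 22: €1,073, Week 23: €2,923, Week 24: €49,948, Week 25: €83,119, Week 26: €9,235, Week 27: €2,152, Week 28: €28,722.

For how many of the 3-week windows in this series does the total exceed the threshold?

Week 19–Week 21: €44,335 + €26,978 + €3,348 = €74,661 (under)
Week 20–Week 22: €26,978 + €3,348 + €1,073 = €31,399 (under)
Week 21–Week 23: €3,348 + €1,073 + €2,923 = €7,344 (under)
Week 22–Week 24: €1,073 + €2,923 + €49,948 = €53,944 (under)
Week 23–Week 25: €2,923 + €49,948 + €83,119 = €135,990 (over)
Week 24–Week 26: €49,948 + €83,119 + €9,235 = €142,302 (over)
Week 25–Week 27: €83,119 + €9,235 + €2,152 = €94,506 (over)
Week 26–Week 28: €9,235 + €2,152 + €28,722 = €40,109 (under)
3 windows exceed the threshold.

3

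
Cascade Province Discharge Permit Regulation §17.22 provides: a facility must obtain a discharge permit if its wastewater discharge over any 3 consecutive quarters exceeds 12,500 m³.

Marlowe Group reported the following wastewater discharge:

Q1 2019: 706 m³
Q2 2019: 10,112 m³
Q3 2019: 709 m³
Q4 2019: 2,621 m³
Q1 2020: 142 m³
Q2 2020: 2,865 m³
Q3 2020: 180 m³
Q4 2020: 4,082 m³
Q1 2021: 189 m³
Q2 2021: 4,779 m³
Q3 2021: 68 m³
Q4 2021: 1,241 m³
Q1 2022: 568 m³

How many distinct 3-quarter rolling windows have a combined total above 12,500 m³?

Q1 2019–Q3 2019: 706 m³ + 10,112 m³ + 709 m³ = 11,527 m³ (under)
Q2 2019–Q4 2019: 10,112 m³ + 709 m³ + 2,621 m³ = 13,442 m³ (over)
Q3 2019–Q1 2020: 709 m³ + 2,621 m³ + 142 m³ = 3,472 m³ (under)
Q4 2019–Q2 2020: 2,621 m³ + 142 m³ + 2,865 m³ = 5,628 m³ (under)
Q1 2020–Q3 2020: 142 m³ + 2,865 m³ + 180 m³ = 3,187 m³ (under)
Q2 2020–Q4 2020: 2,865 m³ + 180 m³ + 4,082 m³ = 7,127 m³ (under)
Q3 2020–Q1 2021: 180 m³ + 4,082 m³ + 189 m³ = 4,451 m³ (under)
Q4 2020–Q2 2021: 4,082 m³ + 189 m³ + 4,779 m³ = 9,050 m³ (under)
Q1 2021–Q3 2021: 189 m³ + 4,779 m³ + 68 m³ = 5,036 m³ (under)
Q2 2021–Q4 2021: 4,779 m³ + 68 m³ + 1,241 m³ = 6,088 m³ (under)
Q3 2021–Q1 2022: 68 m³ + 1,241 m³ + 568 m³ = 1,877 m³ (under)
1 window exceeds the threshold.

1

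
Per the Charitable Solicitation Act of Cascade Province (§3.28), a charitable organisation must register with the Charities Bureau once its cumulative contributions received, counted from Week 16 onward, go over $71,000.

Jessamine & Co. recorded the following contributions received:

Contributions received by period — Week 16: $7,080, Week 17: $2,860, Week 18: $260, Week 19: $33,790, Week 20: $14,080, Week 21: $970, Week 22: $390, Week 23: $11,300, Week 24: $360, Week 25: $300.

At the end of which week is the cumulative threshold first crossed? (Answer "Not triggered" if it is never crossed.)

Week 24

Through Week 16: $7,080
Through Week 17: $9,940
Through Week 18: $10,200
Through Week 19: $43,990
Through Week 20: $58,070
Through Week 21: $59,040
Through Week 22: $59,430
Through Week 23: $70,730
Through Week 24: $71,090 ← exceeds threshold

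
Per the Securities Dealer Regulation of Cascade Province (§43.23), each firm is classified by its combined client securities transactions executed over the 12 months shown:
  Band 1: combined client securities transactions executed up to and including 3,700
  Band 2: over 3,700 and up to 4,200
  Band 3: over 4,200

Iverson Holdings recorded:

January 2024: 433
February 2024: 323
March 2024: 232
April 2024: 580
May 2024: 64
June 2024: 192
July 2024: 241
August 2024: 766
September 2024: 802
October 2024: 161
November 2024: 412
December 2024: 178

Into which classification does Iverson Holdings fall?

Band 3

Combined client securities transactions executed: 433 + 323 + 232 + 580 + 64 + 192 + 241 + 766 + 802 + 161 + 412 + 178 = 4,384.
4,384 > 4,200, so Band 3 applies.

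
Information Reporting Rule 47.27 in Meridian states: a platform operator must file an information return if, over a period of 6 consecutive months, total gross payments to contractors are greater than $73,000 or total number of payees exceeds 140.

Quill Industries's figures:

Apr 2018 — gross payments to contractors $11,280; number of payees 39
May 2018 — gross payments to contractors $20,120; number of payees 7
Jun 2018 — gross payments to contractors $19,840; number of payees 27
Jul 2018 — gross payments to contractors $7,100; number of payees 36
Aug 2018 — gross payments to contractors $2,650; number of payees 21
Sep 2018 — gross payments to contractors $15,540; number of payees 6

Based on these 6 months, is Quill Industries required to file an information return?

Yes

Total gross payments to contractors: $11,280 + $20,120 + $19,840 + $7,100 + $2,650 + $15,540 = $76,530 (> $73,000).
Total number of payees: 39 + 7 + 27 + 36 + 21 + 6 = 136 (≤ 140).
The test is 'or': at least one threshold is exceeded.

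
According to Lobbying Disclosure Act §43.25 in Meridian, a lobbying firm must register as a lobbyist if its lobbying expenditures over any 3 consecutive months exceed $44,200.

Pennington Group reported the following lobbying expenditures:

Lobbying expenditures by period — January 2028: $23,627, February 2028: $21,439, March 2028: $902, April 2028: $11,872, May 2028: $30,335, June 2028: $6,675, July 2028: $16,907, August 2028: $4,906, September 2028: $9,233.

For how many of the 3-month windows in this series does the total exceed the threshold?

January 2028–March 2028: $23,627 + $21,439 + $902 = $45,968 (over)
February 2028–April 2028: $21,439 + $902 + $11,872 = $34,213 (under)
March 2028–May 2028: $902 + $11,872 + $30,335 = $43,109 (under)
April 2028–June 2028: $11,872 + $30,335 + $6,675 = $48,882 (over)
May 2028–July 2028: $30,335 + $6,675 + $16,907 = $53,917 (over)
June 2028–August 2028: $6,675 + $16,907 + $4,906 = $28,488 (under)
July 2028–September 2028: $16,907 + $4,906 + $9,233 = $31,046 (under)
3 windows exceed the threshold.

3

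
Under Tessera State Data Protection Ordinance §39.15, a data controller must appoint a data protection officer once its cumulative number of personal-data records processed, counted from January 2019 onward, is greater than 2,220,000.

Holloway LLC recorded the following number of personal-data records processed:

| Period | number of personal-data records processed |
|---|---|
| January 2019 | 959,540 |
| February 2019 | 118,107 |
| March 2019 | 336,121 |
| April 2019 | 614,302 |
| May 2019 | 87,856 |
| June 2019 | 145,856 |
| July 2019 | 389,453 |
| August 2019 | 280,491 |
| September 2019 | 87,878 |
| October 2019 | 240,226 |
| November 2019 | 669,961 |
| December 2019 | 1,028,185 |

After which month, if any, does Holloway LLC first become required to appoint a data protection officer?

Through January 2019: 959,540
Through February 2019: 1,077,647
Through March 2019: 1,413,768
Through April 2019: 2,028,070
Through May 2019: 2,115,926
Through June 2019: 2,261,782 ← exceeds threshold

June 2019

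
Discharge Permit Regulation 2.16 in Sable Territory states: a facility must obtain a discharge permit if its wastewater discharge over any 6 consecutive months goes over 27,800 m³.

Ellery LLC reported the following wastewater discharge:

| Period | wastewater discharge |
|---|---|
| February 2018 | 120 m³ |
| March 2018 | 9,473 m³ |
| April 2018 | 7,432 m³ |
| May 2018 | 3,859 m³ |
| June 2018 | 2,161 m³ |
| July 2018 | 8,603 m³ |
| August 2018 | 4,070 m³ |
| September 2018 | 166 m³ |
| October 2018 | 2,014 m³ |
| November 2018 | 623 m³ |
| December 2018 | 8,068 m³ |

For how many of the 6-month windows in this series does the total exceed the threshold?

February 2018–July 2018: 120 m³ + 9,473 m³ + 7,432 m³ + 3,859 m³ + 2,161 m³ + 8,603 m³ = 31,648 m³ (over)
March 2018–August 2018: 9,473 m³ + 7,432 m³ + 3,859 m³ + 2,161 m³ + 8,603 m³ + 4,070 m³ = 35,598 m³ (over)
April 2018–September 2018: 7,432 m³ + 3,859 m³ + 2,161 m³ + 8,603 m³ + 4,070 m³ + 166 m³ = 26,291 m³ (under)
May 2018–October 2018: 3,859 m³ + 2,161 m³ + 8,603 m³ + 4,070 m³ + 166 m³ + 2,014 m³ = 20,873 m³ (under)
June 2018–November 2018: 2,161 m³ + 8,603 m³ + 4,070 m³ + 166 m³ + 2,014 m³ + 623 m³ = 17,637 m³ (under)
July 2018–December 2018: 8,603 m³ + 4,070 m³ + 166 m³ + 2,014 m³ + 623 m³ + 8,068 m³ = 23,544 m³ (under)
2 windows exceed the threshold.

2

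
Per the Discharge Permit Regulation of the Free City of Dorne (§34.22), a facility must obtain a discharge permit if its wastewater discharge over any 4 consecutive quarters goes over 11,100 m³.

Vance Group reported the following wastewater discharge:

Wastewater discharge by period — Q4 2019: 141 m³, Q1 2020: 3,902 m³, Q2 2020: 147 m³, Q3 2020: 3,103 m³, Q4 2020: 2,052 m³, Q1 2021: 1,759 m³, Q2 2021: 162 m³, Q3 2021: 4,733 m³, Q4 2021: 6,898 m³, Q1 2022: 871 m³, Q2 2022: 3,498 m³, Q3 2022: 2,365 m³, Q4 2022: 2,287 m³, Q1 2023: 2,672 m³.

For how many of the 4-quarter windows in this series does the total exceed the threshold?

Q4 2019–Q3 2020: 141 m³ + 3,902 m³ + 147 m³ + 3,103 m³ = 7,293 m³ (under)
Q1 2020–Q4 2020: 3,902 m³ + 147 m³ + 3,103 m³ + 2,052 m³ = 9,204 m³ (under)
Q2 2020–Q1 2021: 147 m³ + 3,103 m³ + 2,052 m³ + 1,759 m³ = 7,061 m³ (under)
Q3 2020–Q2 2021: 3,103 m³ + 2,052 m³ + 1,759 m³ + 162 m³ = 7,076 m³ (under)
Q4 2020–Q3 2021: 2,052 m³ + 1,759 m³ + 162 m³ + 4,733 m³ = 8,706 m³ (under)
Q1 2021–Q4 2021: 1,759 m³ + 162 m³ + 4,733 m³ + 6,898 m³ = 13,552 m³ (over)
Q2 2021–Q1 2022: 162 m³ + 4,733 m³ + 6,898 m³ + 871 m³ = 12,664 m³ (over)
Q3 2021–Q2 2022: 4,733 m³ + 6,898 m³ + 871 m³ + 3,498 m³ = 16,000 m³ (over)
Q4 2021–Q3 2022: 6,898 m³ + 871 m³ + 3,498 m³ + 2,365 m³ = 13,632 m³ (over)
Q1 2022–Q4 2022: 871 m³ + 3,498 m³ + 2,365 m³ + 2,287 m³ = 9,021 m³ (under)
Q2 2022–Q1 2023: 3,498 m³ + 2,365 m³ + 2,287 m³ + 2,672 m³ = 10,822 m³ (under)
4 windows exceed the threshold.

4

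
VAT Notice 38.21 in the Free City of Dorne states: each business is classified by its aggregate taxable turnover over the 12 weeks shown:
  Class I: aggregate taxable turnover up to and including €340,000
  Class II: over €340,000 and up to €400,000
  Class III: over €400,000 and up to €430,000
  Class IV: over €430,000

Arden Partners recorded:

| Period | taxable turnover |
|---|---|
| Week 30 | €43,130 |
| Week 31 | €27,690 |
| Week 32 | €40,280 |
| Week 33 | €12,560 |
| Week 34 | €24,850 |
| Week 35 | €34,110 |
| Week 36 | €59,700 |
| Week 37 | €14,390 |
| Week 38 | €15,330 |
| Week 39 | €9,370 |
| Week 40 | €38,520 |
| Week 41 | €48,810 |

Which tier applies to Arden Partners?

Class II

Aggregate taxable turnover: €43,130 + €27,690 + €40,280 + €12,560 + €24,850 + €34,110 + €59,700 + €14,390 + €15,330 + €9,370 + €38,520 + €48,810 = €368,740.
€340,000 < €368,740 ≤ €400,000, so Class II applies.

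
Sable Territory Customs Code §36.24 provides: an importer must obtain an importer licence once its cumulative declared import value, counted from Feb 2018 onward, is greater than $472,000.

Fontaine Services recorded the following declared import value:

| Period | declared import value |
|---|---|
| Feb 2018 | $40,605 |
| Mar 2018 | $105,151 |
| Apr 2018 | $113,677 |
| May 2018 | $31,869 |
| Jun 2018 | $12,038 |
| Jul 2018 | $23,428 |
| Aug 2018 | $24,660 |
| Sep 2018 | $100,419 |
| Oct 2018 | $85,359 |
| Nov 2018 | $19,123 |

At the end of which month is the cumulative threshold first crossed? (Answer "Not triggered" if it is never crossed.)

Oct 2018

Through Feb 2018: $40,605
Through Mar 2018: $145,756
Through Apr 2018: $259,433
Through May 2018: $291,302
Through Jun 2018: $303,340
Through Jul 2018: $326,768
Through Aug 2018: $351,428
Through Sep 2018: $451,847
Through Oct 2018: $537,206 ← exceeds threshold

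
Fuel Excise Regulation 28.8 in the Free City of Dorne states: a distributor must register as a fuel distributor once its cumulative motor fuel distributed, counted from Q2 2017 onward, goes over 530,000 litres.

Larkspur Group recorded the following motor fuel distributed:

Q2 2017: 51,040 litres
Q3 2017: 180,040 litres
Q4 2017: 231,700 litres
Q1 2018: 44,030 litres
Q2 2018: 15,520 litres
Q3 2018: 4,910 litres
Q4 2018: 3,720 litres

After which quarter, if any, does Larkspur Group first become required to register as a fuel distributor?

Through Q2 2017: 51,040 litres
Through Q3 2017: 231,080 litres
Through Q4 2017: 462,780 litres
Through Q1 2018: 506,810 litres
Through Q2 2018: 522,330 litres
Through Q3 2018: 527,240 litres
Through Q4 2018: 530,960 litres ← exceeds threshold

Q4 2018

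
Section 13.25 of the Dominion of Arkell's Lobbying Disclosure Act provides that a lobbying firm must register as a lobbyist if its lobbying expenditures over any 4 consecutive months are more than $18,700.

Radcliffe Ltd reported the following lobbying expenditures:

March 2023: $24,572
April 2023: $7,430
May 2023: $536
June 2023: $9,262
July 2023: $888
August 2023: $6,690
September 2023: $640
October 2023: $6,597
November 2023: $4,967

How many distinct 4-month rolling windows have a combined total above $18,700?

March 2023–June 2023: $24,572 + $7,430 + $536 + $9,262 = $41,800 (over)
April 2023–July 2023: $7,430 + $536 + $9,262 + $888 = $18,116 (under)
May 2023–August 2023: $536 + $9,262 + $888 + $6,690 = $17,376 (under)
June 2023–September 2023: $9,262 + $888 + $6,690 + $640 = $17,480 (under)
July 2023–October 2023: $888 + $6,690 + $640 + $6,597 = $14,815 (under)
August 2023–November 2023: $6,690 + $640 + $6,597 + $4,967 = $18,894 (over)
2 windows exceed the threshold.

2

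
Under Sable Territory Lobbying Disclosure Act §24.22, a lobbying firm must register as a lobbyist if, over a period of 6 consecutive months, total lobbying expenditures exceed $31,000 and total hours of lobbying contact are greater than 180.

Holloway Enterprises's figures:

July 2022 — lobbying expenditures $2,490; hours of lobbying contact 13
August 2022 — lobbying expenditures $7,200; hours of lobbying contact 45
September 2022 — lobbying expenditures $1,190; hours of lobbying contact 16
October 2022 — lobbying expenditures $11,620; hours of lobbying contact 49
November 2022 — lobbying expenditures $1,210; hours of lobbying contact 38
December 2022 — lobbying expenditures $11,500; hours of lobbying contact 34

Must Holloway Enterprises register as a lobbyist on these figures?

Total lobbying expenditures: $2,490 + $7,200 + $1,190 + $11,620 + $1,210 + $11,500 = $35,210 (> $31,000).
Total hours of lobbying contact: 13 + 45 + 16 + 49 + 38 + 34 = 195 (> 180).
The test is 'and': both thresholds are exceeded.

Yes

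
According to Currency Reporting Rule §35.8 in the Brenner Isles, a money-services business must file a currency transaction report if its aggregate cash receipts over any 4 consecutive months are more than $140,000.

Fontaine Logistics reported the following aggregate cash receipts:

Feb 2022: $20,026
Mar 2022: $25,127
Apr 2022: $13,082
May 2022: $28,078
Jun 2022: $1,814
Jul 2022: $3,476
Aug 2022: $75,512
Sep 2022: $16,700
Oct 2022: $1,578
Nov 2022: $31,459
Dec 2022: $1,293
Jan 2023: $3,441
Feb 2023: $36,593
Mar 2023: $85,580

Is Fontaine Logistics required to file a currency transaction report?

Feb 2022–May 2022: $20,026 + $25,127 + $13,082 + $28,078 = $86,313 (under)
Mar 2022–Jun 2022: $25,127 + $13,082 + $28,078 + $1,814 = $68,101 (under)
Apr 2022–Jul 2022: $13,082 + $28,078 + $1,814 + $3,476 = $46,450 (under)
May 2022–Aug 2022: $28,078 + $1,814 + $3,476 + $75,512 = $108,880 (under)
Jun 2022–Sep 2022: $1,814 + $3,476 + $75,512 + $16,700 = $97,502 (under)
Jul 2022–Oct 2022: $3,476 + $75,512 + $16,700 + $1,578 = $97,266 (under)
Aug 2022–Nov 2022: $75,512 + $16,700 + $1,578 + $31,459 = $125,249 (under)
Sep 2022–Dec 2022: $16,700 + $1,578 + $31,459 + $1,293 = $51,030 (under)
Oct 2022–Jan 2023: $1,578 + $31,459 + $1,293 + $3,441 = $37,771 (under)
Nov 2022–Feb 2023: $31,459 + $1,293 + $3,441 + $36,593 = $72,786 (under)
Dec 2022–Mar 2023: $1,293 + $3,441 + $36,593 + $85,580 = $126,907 (under)
No window exceeds $140,000.

No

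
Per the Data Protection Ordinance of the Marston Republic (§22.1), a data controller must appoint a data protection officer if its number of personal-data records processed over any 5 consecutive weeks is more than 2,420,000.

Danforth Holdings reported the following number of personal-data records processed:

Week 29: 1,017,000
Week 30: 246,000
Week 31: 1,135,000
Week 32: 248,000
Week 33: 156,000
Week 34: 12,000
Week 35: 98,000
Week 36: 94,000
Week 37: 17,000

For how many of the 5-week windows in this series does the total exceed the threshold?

1

Week 29–Week 33: 1,017,000 + 246,000 + 1,135,000 + 248,000 + 156,000 = 2,802,000 (over)
Week 30–Week 34: 246,000 + 1,135,000 + 248,000 + 156,000 + 12,000 = 1,797,000 (under)
Week 31–Week 35: 1,135,000 + 248,000 + 156,000 + 12,000 + 98,000 = 1,649,000 (under)
Week 32–Week 36: 248,000 + 156,000 + 12,000 + 98,000 + 94,000 = 608,000 (under)
Week 33–Week 37: 156,000 + 12,000 + 98,000 + 94,000 + 17,000 = 377,000 (under)
1 window exceeds the threshold.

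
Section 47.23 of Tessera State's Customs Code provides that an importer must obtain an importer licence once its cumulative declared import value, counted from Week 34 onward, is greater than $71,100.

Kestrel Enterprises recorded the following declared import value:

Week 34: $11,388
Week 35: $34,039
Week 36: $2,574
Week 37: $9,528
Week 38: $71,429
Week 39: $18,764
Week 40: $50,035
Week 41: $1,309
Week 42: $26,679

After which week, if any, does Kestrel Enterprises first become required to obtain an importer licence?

Through Week 34: $11,388
Through Week 35: $45,427
Through Week 36: $48,001
Through Week 37: $57,529
Through Week 38: $128,958 ← exceeds threshold

Week 38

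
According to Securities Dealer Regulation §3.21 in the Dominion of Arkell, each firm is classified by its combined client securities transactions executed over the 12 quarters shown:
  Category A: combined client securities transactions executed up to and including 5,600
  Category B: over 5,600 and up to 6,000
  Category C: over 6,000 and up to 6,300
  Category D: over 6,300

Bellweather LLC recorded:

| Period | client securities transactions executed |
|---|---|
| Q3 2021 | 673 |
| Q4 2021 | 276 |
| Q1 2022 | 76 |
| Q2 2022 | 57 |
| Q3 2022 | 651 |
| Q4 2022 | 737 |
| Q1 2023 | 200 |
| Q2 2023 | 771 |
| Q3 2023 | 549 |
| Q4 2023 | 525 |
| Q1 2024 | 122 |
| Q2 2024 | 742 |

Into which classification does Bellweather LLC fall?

Combined client securities transactions executed: 673 + 276 + 76 + 57 + 651 + 737 + 200 + 771 + 549 + 525 + 122 + 742 = 5,379.
5,379 ≤ 5,600, so Category A applies.

Category A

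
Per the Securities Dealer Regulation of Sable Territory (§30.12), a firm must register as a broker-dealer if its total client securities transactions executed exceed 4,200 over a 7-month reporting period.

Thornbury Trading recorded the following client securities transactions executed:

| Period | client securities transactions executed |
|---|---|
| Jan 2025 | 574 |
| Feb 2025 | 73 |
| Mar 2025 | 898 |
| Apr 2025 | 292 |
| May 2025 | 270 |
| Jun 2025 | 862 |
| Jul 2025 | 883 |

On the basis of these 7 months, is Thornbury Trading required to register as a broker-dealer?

No

Total client securities transactions executed: 574 + 73 + 898 + 292 + 270 + 862 + 883 = 3,852.
3,852 ≤ 4,200, so the threshold is not exceeded.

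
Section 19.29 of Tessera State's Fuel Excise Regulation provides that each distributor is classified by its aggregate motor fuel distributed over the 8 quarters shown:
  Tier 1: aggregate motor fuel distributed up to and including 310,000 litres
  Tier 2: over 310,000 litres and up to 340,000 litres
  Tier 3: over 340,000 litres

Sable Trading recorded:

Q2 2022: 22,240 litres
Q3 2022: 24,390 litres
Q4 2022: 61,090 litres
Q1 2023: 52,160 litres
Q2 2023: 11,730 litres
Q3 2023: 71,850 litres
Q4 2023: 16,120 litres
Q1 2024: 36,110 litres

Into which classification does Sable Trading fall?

Aggregate motor fuel distributed: 22,240 litres + 24,390 litres + 61,090 litres + 52,160 litres + 11,730 litres + 71,850 litres + 16,120 litres + 36,110 litres = 295,690 litres.
295,690 litres ≤ 310,000 litres, so Tier 1 applies.

Tier 1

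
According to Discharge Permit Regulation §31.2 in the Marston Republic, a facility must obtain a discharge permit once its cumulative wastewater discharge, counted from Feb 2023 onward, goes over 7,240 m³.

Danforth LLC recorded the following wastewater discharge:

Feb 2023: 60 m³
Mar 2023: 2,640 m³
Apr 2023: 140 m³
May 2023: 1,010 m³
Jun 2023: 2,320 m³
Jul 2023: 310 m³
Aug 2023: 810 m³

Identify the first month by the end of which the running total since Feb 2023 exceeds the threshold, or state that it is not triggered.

Through Feb 2023: 60 m³
Through Mar 2023: 2,700 m³
Through Apr 2023: 2,840 m³
Through May 2023: 3,850 m³
Through Jun 2023: 6,170 m³
Through Jul 2023: 6,480 m³
Through Aug 2023: 7,290 m³ ← exceeds threshold

Aug 2023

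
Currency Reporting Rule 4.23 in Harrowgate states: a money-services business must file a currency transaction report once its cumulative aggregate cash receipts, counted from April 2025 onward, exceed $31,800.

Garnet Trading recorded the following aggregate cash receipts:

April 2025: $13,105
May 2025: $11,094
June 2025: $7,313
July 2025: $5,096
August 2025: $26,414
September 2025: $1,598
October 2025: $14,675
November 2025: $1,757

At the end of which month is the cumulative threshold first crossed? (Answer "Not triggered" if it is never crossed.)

Through April 2025: $13,105
Through May 2025: $24,199
Through June 2025: $31,512
Through July 2025: $36,608 ← exceeds threshold

July 2025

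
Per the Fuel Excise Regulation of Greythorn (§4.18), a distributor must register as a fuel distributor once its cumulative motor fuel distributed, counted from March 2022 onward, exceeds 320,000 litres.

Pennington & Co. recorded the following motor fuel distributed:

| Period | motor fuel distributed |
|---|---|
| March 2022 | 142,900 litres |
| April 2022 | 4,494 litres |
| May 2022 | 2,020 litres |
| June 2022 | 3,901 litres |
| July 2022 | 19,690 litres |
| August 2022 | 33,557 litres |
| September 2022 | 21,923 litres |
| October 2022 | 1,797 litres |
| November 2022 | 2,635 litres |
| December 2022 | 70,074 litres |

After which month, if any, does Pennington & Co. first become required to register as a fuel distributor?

Not triggered

Through March 2022: 142,900 litres
Through April 2022: 147,394 litres
Through May 2022: 149,414 litres
Through June 2022: 153,315 litres
Through July 2022: 173,005 litres
Through August 2022: 206,562 litres
Through September 2022: 228,485 litres
Through October 2022: 230,282 litres
Through November 2022: 232,917 litres
Through December 2022: 302,991 litres
Final cumulative total 302,991 litres ≤ 320,000 litres; the threshold is never exceeded.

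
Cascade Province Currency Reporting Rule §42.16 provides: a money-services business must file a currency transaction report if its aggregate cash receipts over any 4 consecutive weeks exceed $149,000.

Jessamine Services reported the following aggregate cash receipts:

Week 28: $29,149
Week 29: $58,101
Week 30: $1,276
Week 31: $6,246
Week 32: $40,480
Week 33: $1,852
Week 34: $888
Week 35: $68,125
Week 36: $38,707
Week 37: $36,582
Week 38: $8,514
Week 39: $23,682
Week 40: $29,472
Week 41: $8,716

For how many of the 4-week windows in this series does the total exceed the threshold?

1

Week 28–Week 31: $29,149 + $58,101 + $1,276 + $6,246 = $94,772 (under)
Week 29–Week 32: $58,101 + $1,276 + $6,246 + $40,480 = $106,103 (under)
Week 30–Week 33: $1,276 + $6,246 + $40,480 + $1,852 = $49,854 (under)
Week 31–Week 34: $6,246 + $40,480 + $1,852 + $888 = $49,466 (under)
Week 32–Week 35: $40,480 + $1,852 + $888 + $68,125 = $111,345 (under)
Week 33–Week 36: $1,852 + $888 + $68,125 + $38,707 = $109,572 (under)
Week 34–Week 37: $888 + $68,125 + $38,707 + $36,582 = $144,302 (under)
Week 35–Week 38: $68,125 + $38,707 + $36,582 + $8,514 = $151,928 (over)
Week 36–Week 39: $38,707 + $36,582 + $8,514 + $23,682 = $107,485 (under)
Week 37–Week 40: $36,582 + $8,514 + $23,682 + $29,472 = $98,250 (under)
Week 38–Week 41: $8,514 + $23,682 + $29,472 + $8,716 = $70,384 (under)
1 window exceeds the threshold.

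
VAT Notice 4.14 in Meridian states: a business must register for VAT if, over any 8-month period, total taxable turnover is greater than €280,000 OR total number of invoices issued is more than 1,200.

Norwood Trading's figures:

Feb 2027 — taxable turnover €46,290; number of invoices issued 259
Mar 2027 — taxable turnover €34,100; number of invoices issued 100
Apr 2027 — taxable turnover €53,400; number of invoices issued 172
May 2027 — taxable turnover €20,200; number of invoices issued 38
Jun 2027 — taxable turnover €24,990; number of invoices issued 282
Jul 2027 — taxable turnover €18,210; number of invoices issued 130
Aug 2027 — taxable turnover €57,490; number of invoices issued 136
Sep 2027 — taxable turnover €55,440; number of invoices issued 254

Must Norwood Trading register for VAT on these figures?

Yes

Total taxable turnover: €46,290 + €34,100 + €53,400 + €20,200 + €24,990 + €18,210 + €57,490 + €55,440 = €310,120 (> €280,000).
Total number of invoices issued: 259 + 100 + 172 + 38 + 282 + 130 + 136 + 254 = 1,371 (> 1,200).
The test is 'or': at least one threshold is exceeded.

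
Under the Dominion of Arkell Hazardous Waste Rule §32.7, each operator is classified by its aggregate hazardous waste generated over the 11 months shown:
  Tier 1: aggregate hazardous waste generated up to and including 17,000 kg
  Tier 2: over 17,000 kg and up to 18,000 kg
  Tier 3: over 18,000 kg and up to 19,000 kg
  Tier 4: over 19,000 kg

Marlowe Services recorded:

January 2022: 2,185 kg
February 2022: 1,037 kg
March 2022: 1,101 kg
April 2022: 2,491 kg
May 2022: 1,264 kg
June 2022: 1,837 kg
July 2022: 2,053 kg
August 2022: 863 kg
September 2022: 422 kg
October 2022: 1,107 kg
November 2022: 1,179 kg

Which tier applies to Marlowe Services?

Tier 1

Aggregate hazardous waste generated: 2,185 kg + 1,037 kg + 1,101 kg + 2,491 kg + 1,264 kg + 1,837 kg + 2,053 kg + 863 kg + 422 kg + 1,107 kg + 1,179 kg = 15,539 kg.
15,539 kg ≤ 17,000 kg, so Tier 1 applies.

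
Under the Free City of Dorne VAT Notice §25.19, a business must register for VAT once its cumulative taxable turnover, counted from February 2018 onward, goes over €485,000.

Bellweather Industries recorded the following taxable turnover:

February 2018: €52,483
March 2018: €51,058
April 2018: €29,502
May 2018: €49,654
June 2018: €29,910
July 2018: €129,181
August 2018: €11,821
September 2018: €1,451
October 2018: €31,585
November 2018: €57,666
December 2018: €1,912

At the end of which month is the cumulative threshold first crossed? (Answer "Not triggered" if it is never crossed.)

Not triggered

Through February 2018: €52,483
Through March 2018: €103,541
Through April 2018: €133,043
Through May 2018: €182,697
Through June 2018: €212,607
Through July 2018: €341,788
Through August 2018: €353,609
Through September 2018: €355,060
Through October 2018: €386,645
Through November 2018: €444,311
Through December 2018: €446,223
Final cumulative total €446,223 ≤ €485,000; the threshold is never exceeded.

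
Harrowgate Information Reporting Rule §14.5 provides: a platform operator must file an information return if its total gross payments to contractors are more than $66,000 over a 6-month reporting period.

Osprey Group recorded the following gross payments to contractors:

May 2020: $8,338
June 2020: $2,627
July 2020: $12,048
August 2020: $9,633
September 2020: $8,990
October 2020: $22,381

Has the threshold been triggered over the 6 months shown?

No

Total gross payments to contractors: $8,338 + $2,627 + $12,048 + $9,633 + $8,990 + $22,381 = $64,017.
$64,017 ≤ $66,000, so the threshold is not exceeded.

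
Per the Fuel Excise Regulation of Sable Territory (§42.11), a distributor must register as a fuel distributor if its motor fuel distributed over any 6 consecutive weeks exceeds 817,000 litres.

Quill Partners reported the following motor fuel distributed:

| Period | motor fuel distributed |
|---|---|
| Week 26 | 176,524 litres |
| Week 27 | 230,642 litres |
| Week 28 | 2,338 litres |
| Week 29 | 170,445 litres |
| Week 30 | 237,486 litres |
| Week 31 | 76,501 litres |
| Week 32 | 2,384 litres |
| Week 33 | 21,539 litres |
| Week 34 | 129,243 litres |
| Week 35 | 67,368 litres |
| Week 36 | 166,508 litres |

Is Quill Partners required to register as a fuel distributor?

Yes

Week 26–Week 31: 176,524 litres + 230,642 litres + 2,338 litres + 170,445 litres + 237,486 litres + 76,501 litres = 893,936 litres (over)
Week 27–Week 32: 230,642 litres + 2,338 litres + 170,445 litres + 237,486 litres + 76,501 litres + 2,384 litres = 719,796 litres (under)
Week 28–Week 33: 2,338 litres + 170,445 litres + 237,486 litres + 76,501 litres + 2,384 litres + 21,539 litres = 510,693 litres (under)
Week 29–Week 34: 170,445 litres + 237,486 litres + 76,501 litres + 2,384 litres + 21,539 litres + 129,243 litres = 637,598 litres (under)
Week 30–Week 35: 237,486 litres + 76,501 litres + 2,384 litres + 21,539 litres + 129,243 litres + 67,368 litres = 534,521 litres (under)
Week 31–Week 36: 76,501 litres + 2,384 litres + 21,539 litres + 129,243 litres + 67,368 litres + 166,508 litres = 463,543 litres (under)
At least one window exceeds 817,000 litres.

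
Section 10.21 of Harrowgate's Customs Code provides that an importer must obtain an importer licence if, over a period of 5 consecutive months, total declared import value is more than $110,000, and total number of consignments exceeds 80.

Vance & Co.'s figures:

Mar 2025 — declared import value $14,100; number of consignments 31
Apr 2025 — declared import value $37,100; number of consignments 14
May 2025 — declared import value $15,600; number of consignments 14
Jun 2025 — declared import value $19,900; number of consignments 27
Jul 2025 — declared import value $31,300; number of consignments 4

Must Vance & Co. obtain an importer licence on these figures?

Yes

Total declared import value: $14,100 + $37,100 + $15,600 + $19,900 + $31,300 = $118,000 (> $110,000).
Total number of consignments: 31 + 14 + 14 + 27 + 4 = 90 (> 80).
The test is 'and': both thresholds are exceeded.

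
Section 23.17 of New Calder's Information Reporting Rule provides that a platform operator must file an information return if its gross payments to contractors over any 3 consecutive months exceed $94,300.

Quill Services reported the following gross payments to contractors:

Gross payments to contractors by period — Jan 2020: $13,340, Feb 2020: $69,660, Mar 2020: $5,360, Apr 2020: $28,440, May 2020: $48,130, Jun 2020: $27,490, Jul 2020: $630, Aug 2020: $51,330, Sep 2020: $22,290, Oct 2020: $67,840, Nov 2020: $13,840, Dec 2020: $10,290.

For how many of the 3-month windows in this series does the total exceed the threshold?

4

Jan 2020–Mar 2020: $13,340 + $69,660 + $5,360 = $88,360 (under)
Feb 2020–Apr 2020: $69,660 + $5,360 + $28,440 = $103,460 (over)
Mar 2020–May 2020: $5,360 + $28,440 + $48,130 = $81,930 (under)
Apr 2020–Jun 2020: $28,440 + $48,130 + $27,490 = $104,060 (over)
May 2020–Jul 2020: $48,130 + $27,490 + $630 = $76,250 (under)
Jun 2020–Aug 2020: $27,490 + $630 + $51,330 = $79,450 (under)
Jul 2020–Sep 2020: $630 + $51,330 + $22,290 = $74,250 (under)
Aug 2020–Oct 2020: $51,330 + $22,290 + $67,840 = $141,460 (over)
Sep 2020–Nov 2020: $22,290 + $67,840 + $13,840 = $103,970 (over)
Oct 2020–Dec 2020: $67,840 + $13,840 + $10,290 = $91,970 (under)
4 windows exceed the threshold.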